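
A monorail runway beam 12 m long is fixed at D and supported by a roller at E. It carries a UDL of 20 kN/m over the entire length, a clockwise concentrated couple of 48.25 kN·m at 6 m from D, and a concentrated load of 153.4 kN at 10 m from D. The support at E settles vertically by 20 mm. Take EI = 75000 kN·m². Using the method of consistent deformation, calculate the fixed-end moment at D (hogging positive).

M_D = 534.4 kN·m

Take the reaction at E as the redundant and release it; the primary structure is a cantilever fixed at D.
Deflection at E on the released cantilever, summing each load's contribution:
  UDL 20: wL⁴/(8EI) = 51840/EI
  clockwise couple 48.25 at a = 6: M₀a(2L − a)/(2EI) = 2606/EI
  point load 153.4 at a = 10: Pa²(3L − a)/(6EI) = 66473/EI
  δ_0 = 120919/EI
Tip deflection under a unit load at E: L³/(3EI) = 576/EI.
With EI = 75000 kN·m²: δ_0 = 1.6123 m and δ_{EE} = 0.00768 m/kN.
Compatibility — the beam at E must follow the support down by 0.02 m: δ_0 − R_E·δ_{EE} = 0.02, so R_E = (1.6123 − 0.02)/0.00768 = 207.3 kN.
Moment equilibrium about D: M_D = Σ(load moments about D) − R_E·L = 3022 − 207.3×12 = 534.4 kN·m.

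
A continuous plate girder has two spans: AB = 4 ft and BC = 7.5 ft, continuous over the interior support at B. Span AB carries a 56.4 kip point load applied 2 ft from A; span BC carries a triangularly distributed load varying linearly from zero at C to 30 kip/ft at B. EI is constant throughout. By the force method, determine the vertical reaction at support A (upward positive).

R_A = 6.179 kip

Release continuity at B by inserting a hinge; the redundant is the internal moment M_B. The primary structure is two simply-supported spans AB and BC.
Rotations at B on the released spans (each span's end-slope, ×1/EI):
  span AB: point load 56.4 at a = 2: Pab(L + a)/(6LEI) = 56.4/EI
  span BC: triangular load, peak 30: w₀L³/(45EI) = 281.2/EI
  relative rotation θ_0 = (56.4 + 281.2)/EI = 337.6/EI
A unit hogging moment at B produces rotation L₁/(3EI) + L₂/(3EI) = 3.833/EI.
Compatibility: M_B·(L₁+L₂)/(3EI) = θ_0, giving M_B = 88.08 kip·ft (hogging).
Span AB, ΣM about A with M_B applied at B: R_B^{AB}·4 = 112.8 + 88.08, so R_B^{AB} = 50.22 kip and R_A = 56.4 − 50.22 = 6.179 kip.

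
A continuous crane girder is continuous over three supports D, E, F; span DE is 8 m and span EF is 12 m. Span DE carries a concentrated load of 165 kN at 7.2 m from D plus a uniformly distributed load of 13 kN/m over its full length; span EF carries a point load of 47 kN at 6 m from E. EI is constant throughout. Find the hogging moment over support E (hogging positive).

M_E = 150.2 kN·m

Insert a hinge at E; M_E is the redundant, and each span becomes simply supported.
Discontinuity in slope at E on the released structure — sum the simple-span end rotations:
  span DE: point load 165 at a = 7.2: Pab(L + a)/(6LEI) = 301/EI
  span DE: UDL 13: wL³/(24EI) = 277.3/EI
  span EF: point load 47 at a = 6: Pab(L + b)/(6LEI) = 423/EI
  relative rotation θ_0 = (578.3 + 423)/EI = 1001/EI
A unit hogging moment at E produces rotation L₁/(3EI) + L₂/(3EI) = 6.667/EI.
Compatibility: M_E·(L₁+L₂)/(3EI) = θ_0, giving M_E = 150.2 kN·m (hogging).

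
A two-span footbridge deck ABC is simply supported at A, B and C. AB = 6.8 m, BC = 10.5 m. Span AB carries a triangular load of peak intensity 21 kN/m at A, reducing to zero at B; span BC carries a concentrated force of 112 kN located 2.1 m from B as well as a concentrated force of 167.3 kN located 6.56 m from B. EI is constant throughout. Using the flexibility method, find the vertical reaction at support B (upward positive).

R_B = 248.1 kN

Insert a hinge at B; M_B is the redundant, and each span becomes simply supported.
Discontinuity in slope at B on the released structure — sum the simple-span end rotations:
  span AB: triangular load, peak 21: 7w₀L³/(360EI) = 128.4/EI
  span BC: point load 112 at a = 2.1: Pab(L + b)/(6LEI) = 592.7/EI
  span BC: point load 167.3 at a = 6.56: Pab(L + b)/(6LEI) = 991.1/EI
  relative rotation θ_0 = (128.4 + 1584)/EI = 1712/EI
A unit hogging moment at B produces rotation L₁/(3EI) + L₂/(3EI) = 5.767/EI.
Compatibility: M_B·(L₁+L₂)/(3EI) = θ_0, giving M_B = 296.9 kN·m (hogging).
Span AB, ΣM about A with M_B applied at B: R_B^{AB}·6.8 = 161.8 + 296.9, so R_B^{AB} = 67.46 kN and R_A = 71.4 − 67.46 = 3.936 kN.
Span BC, ΣM about C: R_B^{BC}·10.5 = 1600 + 296.9, so R_B^{BC} = 180.7 kN and R_C = 279.3 − 180.7 = 98.65 kN.
R_B = 67.46 + 180.7 = 248.1 kN.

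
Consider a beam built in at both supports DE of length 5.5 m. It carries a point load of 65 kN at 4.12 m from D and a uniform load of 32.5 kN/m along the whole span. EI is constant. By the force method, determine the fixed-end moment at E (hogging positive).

Release both end moments; the primary structure is a simply-supported span DE with redundants M_D and M_E.
On the primary (simply-supported) span, the end slopes from the loading are:
  at D: point load 65 at a = 4.12: Pab(L + b)/(6LEI) = 77.05/EI
  at E: point load 65 at a = 4.12: Pab(L + a)/(6LEI) = 107.7/EI
  at D: UDL 32.5: wL³/(24EI) = 225.3/EI
  at E: UDL 32.5: wL³/(24EI) = 225.3/EI
  θ_D0 = 302.3/EI,  θ_E0 = 333/EI
Flexibility coefficients: a unit moment at one end gives L/(3EI) there and L/(6EI) at the far end, so f₁₁ = f₂₂ = 1.833/EI and f₁₂ = f₂₁ = 0.9167/EI.
Compatibility — zero rotation at each built-in end:
  1.833 M_D + 0.9167 M_E = 302.3
  0.9167 M_D + 1.833 M_E = 333
Solving the pair gives M_D = 98.79 kN·m and M_E = 132.3 kN·m (hogging).

M_E = 132.3 kN·m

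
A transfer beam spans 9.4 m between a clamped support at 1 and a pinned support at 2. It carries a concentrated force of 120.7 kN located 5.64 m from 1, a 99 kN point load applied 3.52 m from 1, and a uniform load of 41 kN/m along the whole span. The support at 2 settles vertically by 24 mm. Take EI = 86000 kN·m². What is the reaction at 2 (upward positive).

R_2 = 207.4 kN

Take the reaction at 2 as the redundant and release it; the primary structure is a cantilever fixed at 1.
Primary-structure tip deflection at 2 by superposition:
  point load 120.7 at a = 5.64: Pa²(3L − a)/(6EI) = 14436/EI
  point load 99 at a = 3.52: Pa²(3L − a)/(6EI) = 5046/EI
  UDL 41: wL⁴/(8EI) = 40013/EI
  δ_0 = 59495/EI
Flexibility coefficient — unit upward force at 2: δ_{22} = L³/(3EI) = 276.9/EI.
With EI = 86000 kN·m²: δ_0 = 0.6918 m and δ_{22} = 0.003219 m/kN.
Compatibility — the beam at 2 must follow the support down by 0.024 m: δ_0 − R_2·δ_{22} = 0.024, so R_2 = (0.6918 − 0.024)/0.003219 = 207.4 kN.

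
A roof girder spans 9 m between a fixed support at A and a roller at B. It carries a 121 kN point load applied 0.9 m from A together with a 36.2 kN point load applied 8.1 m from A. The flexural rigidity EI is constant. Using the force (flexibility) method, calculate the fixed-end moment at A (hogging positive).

Release the roller at B. Primary structure: cantilever fixed at A.
Downward deflection at the released point B due to the loads:
  point load 121 at a = 0.9: Pa²(3L − a)/(6EI) = 426.3/EI
  point load 36.2 at a = 8.1: Pa²(3L − a)/(6EI) = 7482/EI
  δ_0 = 7908/EI
Flexibility coefficient — unit upward force at B: δ_{BB} = L³/(3EI) = 243/EI.
The prop prevents deflection at B: R_B = δ_0/δ_{BB} = 7908/243 = 32.54 kN.
Moment equilibrium about A: M_A = Σ(load moments about A) − R_B·L = 402.1 − 32.54×9 = 109.2 kN·m.

M_A = 109.2 kN·m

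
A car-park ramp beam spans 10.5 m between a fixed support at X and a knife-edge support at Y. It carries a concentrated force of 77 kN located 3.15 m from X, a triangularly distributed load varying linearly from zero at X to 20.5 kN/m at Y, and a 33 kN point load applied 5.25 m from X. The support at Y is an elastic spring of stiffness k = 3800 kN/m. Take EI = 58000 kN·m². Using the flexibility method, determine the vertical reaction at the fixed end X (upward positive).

Take the reaction at Y as the redundant and release it; the primary structure is a cantilever fixed at X.
Free-end deflection of the primary structure under the applied loading (downward +):
  point load 77 at a = 3.15: Pa²(3L − a)/(6EI) = 3610/EI
  triangular load, peak 20.5 at the free end: 11w₀L⁴/(120EI) = 22841/EI
  point load 33 at a = 5.25: Pa²(3L − a)/(6EI) = 3979/EI
  δ_0 = 30431/EI
Tip deflection under a unit load at Y: L³/(3EI) = 385.9/EI.
With EI = 58000 kN·m²: δ_0 = 0.52467 m and δ_{YY} = 0.006653 m/kN.
Compatibility — the spring shortens by R_Y/k under the reaction it provides: δ_0 − R_Y·δ_{YY} = R_Y/k. With 1/k = 0.000263 m/kN, R_Y = δ_0 / (δ_{YY} + 1/k) = 0.52467 / (0.006653 + 0.000263) = 75.86 kN.
Vertical equilibrium: R_X = ΣP − R_Y = 217.6 − 75.86 = 141.8 kN.

R_X = 141.8 kN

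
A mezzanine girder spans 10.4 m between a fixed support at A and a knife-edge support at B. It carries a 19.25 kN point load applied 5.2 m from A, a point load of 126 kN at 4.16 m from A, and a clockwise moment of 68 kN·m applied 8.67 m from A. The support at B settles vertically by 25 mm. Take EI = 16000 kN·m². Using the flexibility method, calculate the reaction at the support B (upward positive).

Remove the prop at B; the released (primary) structure is a cantilever built in at A.
Primary-structure tip deflection at B by superposition:
  point load 19.25 at a = 5.2: Pa²(3L − a)/(6EI) = 2256/EI
  point load 126 at a = 4.16: Pa²(3L − a)/(6EI) = 9827/EI
  clockwise couple 68 at a = 8.67: M₀a(2L − a)/(2EI) = 3576/EI
  δ_0 = 15658/EI
Tip deflection under a unit load at B: L³/(3EI) = 375/EI.
With EI = 16000 kN·m²: δ_0 = 0.97863 m and δ_{BB} = 0.023435 m/kN.
Compatibility — the beam at B must follow the support down by 0.025 m: δ_0 − R_B·δ_{BB} = 0.025, so R_B = (0.97863 − 0.025)/0.023435 = 40.69 kN.

R_B = 40.69 kN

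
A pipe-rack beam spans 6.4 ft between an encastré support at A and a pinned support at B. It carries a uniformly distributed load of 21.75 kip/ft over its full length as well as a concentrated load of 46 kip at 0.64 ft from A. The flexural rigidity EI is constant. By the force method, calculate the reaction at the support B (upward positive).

Remove the prop at B; the released (primary) structure is a cantilever built in at A.
Free-end deflection of the primary structure under the applied loading (downward +):
  UDL 21.75: wL⁴/(8EI) = 4561/EI
  point load 46 at a = 0.64: Pa²(3L − a)/(6EI) = 58.28/EI
  δ_0 = 4620/EI
Flexibility coefficient — unit upward force at B: δ_{BB} = L³/(3EI) = 87.38/EI.
Compatibility at B: δ_0 − R_B·δ_{BB} = 0, so R_B = 4620/87.38 = 52.87 kip.

R_B = 52.87 kip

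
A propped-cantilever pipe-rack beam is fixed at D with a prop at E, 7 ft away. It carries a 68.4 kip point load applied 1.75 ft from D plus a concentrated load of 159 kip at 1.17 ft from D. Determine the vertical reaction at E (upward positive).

Release the roller at E. Primary structure: cantilever fixed at D.
Deflection at E on the released cantilever, summing each load's contribution:
  point load 68.4 at a = 1.75: Pa²(3L − a)/(6EI) = 672.1/EI
  point load 159 at a = 1.17: Pa²(3L − a)/(6EI) = 719.4/EI
  δ_0 = 1391/EI
Flexibility coefficient — unit upward force at E: δ_{EE} = L³/(3EI) = 114.3/EI.
The prop prevents deflection at E: R_E = δ_0/δ_{EE} = 1391/114.3 = 12.17 kip.

R_E = 12.17 kip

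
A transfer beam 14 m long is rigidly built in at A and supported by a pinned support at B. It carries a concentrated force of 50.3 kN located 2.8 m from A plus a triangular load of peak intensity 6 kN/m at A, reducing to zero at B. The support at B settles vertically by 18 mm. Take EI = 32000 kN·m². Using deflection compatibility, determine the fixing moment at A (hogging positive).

M_A = 188.6 kN·m

Release the roller at B. Primary structure: cantilever fixed at A.
Free-end deflection of the primary structure under the applied loading (downward +):
  point load 50.3 at a = 2.8: Pa²(3L − a)/(6EI) = 2576/EI
  triangular load, peak 6 at the fixed end: w₀L⁴/(30EI) = 7683/EI
  δ_0 = 10260/EI
Tip deflection under a unit load at B: L³/(3EI) = 914.7/EI.
With EI = 32000 kN·m²: δ_0 = 0.32061 m and δ_{BB} = 0.028583 m/kN.
Compatibility — the beam at B must follow the support down by 0.018 m: δ_0 − R_B·δ_{BB} = 0.018, so R_B = (0.32061 − 0.018)/0.028583 = 10.59 kN.
Moment equilibrium about A: M_A = Σ(load moments about A) − R_B·L = 336.8 − 10.59×14 = 188.6 kN·m.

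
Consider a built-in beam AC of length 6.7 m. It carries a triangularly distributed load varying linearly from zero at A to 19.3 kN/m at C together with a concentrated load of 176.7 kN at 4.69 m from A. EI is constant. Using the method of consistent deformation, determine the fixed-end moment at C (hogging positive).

M_C = 217.4 kN·m

Take the two fixed-end moments M_A, M_C as redundants; the released structure is the simple span AC.
On the primary (simply-supported) span, the end slopes from the loading are:
  at A: triangular load, peak 19.3: 7w₀L³/(360EI) = 112.9/EI
  at C: triangular load, peak 19.3: w₀L³/(45EI) = 129/EI
  at A: point load 176.7 at a = 4.69: Pab(L + b)/(6LEI) = 360.9/EI
  at C: point load 176.7 at a = 4.69: Pab(L + a)/(6LEI) = 472/EI
  θ_A0 = 473.8/EI,  θ_C0 = 601/EI
Flexibility coefficients: a unit moment at one end gives L/(3EI) there and L/(6EI) at the far end, so f₁₁ = f₂₂ = 2.233/EI and f₁₂ = f₂₁ = 1.117/EI.
Compatibility — zero rotation at each built-in end:
  2.233 M_A + 1.117 M_C = 473.8
  1.117 M_A + 2.233 M_C = 601
Solving the pair gives M_A = 103.5 kN·m and M_C = 217.4 kN·m (hogging).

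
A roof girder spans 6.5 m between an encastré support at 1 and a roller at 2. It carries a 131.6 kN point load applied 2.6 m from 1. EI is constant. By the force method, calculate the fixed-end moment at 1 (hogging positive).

Remove the prop at 2; the released (primary) structure is a cantilever built in at 1.
Primary-structure tip deflection at 2 by superposition:
  point load 131.6 at a = 2.6: Pa²(3L − a)/(6EI) = 2506/EI
Flexibility coefficient — unit upward force at 2: δ_{22} = L³/(3EI) = 91.54/EI.
Compatibility at 2: δ_0 − R_2·δ_{22} = 0, so R_2 = 2506/91.54 = 27.37 kN.
Moment equilibrium about 1: M_1 = Σ(load moments about 1) − R_2·L = 342.2 − 27.37×6.5 = 164.2 kN·m.

M_1 = 164.2 kN·m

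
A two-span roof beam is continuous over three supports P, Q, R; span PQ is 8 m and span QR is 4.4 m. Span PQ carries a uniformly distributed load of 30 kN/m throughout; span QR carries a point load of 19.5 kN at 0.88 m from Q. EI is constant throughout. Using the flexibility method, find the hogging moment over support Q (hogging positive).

Take M_Q as the redundant. Released structure: two simple spans PQ and QR with a hinge at Q.
End slopes at the hinge Q, treating each span as simply supported:
  span PQ: UDL 30: wL³/(24EI) = 640/EI
  span QR: point load 19.5 at a = 0.88: Pab(L + b)/(6LEI) = 18.12/EI
  relative rotation θ_0 = (640 + 18.12)/EI = 658.1/EI
A unit hogging moment at Q produces rotation L₁/(3EI) + L₂/(3EI) = 4.133/EI.
Slope continuity at Q: θ_0 = M_Q·4.133/EI, so M_Q = 658.1/4.133 = 159.2 kN·m (hogging).

M_Q = 159.2 kN·m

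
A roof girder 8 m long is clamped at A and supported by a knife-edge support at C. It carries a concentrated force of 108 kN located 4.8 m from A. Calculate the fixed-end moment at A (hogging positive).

M_A = 145.2 kN·m

Release the roller at C. Primary structure: cantilever fixed at A.
Downward deflection at the released point C due to the loads:
  point load 108 at a = 4.8: Pa²(3L − a)/(6EI) = 7963/EI
Flexibility coefficient — unit upward force at C: δ_{CC} = L³/(3EI) = 170.7/EI.
Compatibility at C: δ_0 − R_C·δ_{CC} = 0, so R_C = 7963/170.7 = 46.66 kN.
Moment equilibrium about A: M_A = Σ(load moments about A) − R_C·L = 518.4 − 46.66×8 = 145.2 kN·m.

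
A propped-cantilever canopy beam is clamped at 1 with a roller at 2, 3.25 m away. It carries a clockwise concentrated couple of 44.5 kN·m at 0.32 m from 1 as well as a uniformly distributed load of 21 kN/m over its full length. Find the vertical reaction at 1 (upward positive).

Choose R_2 as the redundant. The primary structure is the cantilever fixed at 1.
Downward deflection at the released point 2 due to the loads:
  clockwise couple 44.5 at a = 0.32: M₀a(2L − a)/(2EI) = 44/EI
  UDL 21: wL⁴/(8EI) = 292.9/EI
  δ_0 = 336.9/EI
Flexibility coefficient — unit upward force at 2: δ_{22} = L³/(3EI) = 11.44/EI.
Compatibility at 2: δ_0 − R_2·δ_{22} = 0, so R_2 = 336.9/11.44 = 29.44 kN.
Vertical equilibrium: R_1 = ΣP − R_2 = 68.25 − 29.44 = 38.81 kN.

R_1 = 38.81 kN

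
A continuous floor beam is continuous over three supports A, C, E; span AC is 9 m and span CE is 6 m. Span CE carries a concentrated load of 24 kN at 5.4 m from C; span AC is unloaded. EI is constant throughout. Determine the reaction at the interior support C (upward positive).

Take M_C as the redundant. Released structure: two simple spans AC and CE with a hinge at C.
Discontinuity in slope at C on the released structure — sum the simple-span end rotations:
  span CE: point load 24 at a = 5.4: Pab(L + b)/(6LEI) = 14.26/EI
  relative rotation θ_0 = (0 + 14.26)/EI = 14.26/EI
A unit hogging moment at C produces rotation L₁/(3EI) + L₂/(3EI) = 5/EI.
Slope continuity at C: θ_0 = M_C·5/EI, so M_C = 14.26/5 = 2.851 kN·m (hogging).
Span AC, ΣM about A with M_C applied at C: R_C^{AC}·9 = 0 + 2.851, so R_C^{AC} = 0.3168 kN and R_A = 0 − 0.3168 = -0.3168 kN.
Span CE, ΣM about E: R_C^{CE}·6 = 14.4 + 2.851, so R_C^{CE} = 2.875 kN and R_E = 24 − 2.875 = 21.12 kN.
R_C = 0.3168 + 2.875 = 3.192 kN.

R_C = 3.192 kN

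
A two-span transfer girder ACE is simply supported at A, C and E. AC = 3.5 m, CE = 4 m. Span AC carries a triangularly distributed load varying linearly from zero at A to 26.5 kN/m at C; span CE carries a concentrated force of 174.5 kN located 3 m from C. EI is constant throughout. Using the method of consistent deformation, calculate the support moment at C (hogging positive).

Insert a hinge at C; M_C is the redundant, and each span becomes simply supported.
Discontinuity in slope at C on the released structure — sum the simple-span end rotations:
  span AC: triangular load, peak 26.5: w₀L³/(45EI) = 25.25/EI
  span CE: point load 174.5 at a = 3: Pab(L + b)/(6LEI) = 109.1/EI
  relative rotation θ_0 = (25.25 + 109.1)/EI = 134.3/EI
A unit hogging moment at C produces rotation L₁/(3EI) + L₂/(3EI) = 2.5/EI.
Compatibility: M_C·(L₁+L₂)/(3EI) = θ_0, giving M_C = 53.72 kN·m (hogging).

M_C = 53.72 kN·m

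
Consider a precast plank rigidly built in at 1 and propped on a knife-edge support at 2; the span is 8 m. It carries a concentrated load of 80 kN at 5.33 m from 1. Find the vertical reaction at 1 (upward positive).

R_1 = 38.56 kN

Remove the prop at 2; the released (primary) structure is a cantilever built in at 1.
Primary-structure tip deflection at 2 by superposition:
  point load 80 at a = 5.33: Pa²(3L − a)/(6EI) = 7072/EI
Flexibility coefficient — unit upward force at 2: δ_{22} = L³/(3EI) = 170.7/EI.
Compatibility at 2: δ_0 − R_2·δ_{22} = 0, so R_2 = 7072/170.7 = 41.44 kN.
Vertical equilibrium: R_1 = ΣP − R_2 = 80 − 41.44 = 38.56 kN.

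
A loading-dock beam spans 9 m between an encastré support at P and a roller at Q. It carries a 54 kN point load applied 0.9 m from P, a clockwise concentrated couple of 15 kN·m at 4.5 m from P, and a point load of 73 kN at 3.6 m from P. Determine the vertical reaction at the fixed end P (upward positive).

Release the roller at Q. Primary structure: cantilever fixed at P.
Deflection at Q on the released cantilever, summing each load's contribution:
  point load 54 at a = 0.9: Pa²(3L − a)/(6EI) = 190.3/EI
  clockwise couple 15 at a = 4.5: M₀a(2L − a)/(2EI) = 455.6/EI
  point load 73 at a = 3.6: Pa²(3L − a)/(6EI) = 3690/EI
  δ_0 = 4336/EI
Flexibility coefficient — unit upward force at Q: δ_{QQ} = L³/(3EI) = 243/EI.
Compatibility at Q: δ_0 − R_Q·δ_{QQ} = 0, so R_Q = 4336/243 = 17.84 kN.
Vertical equilibrium: R_P = ΣP − R_Q = 127 − 17.84 = 109.2 kN.

R_P = 109.2 kN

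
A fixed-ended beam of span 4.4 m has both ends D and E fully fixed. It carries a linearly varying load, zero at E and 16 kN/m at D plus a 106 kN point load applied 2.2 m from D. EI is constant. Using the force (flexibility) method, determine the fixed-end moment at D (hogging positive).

M_D = 73.79 kN·m

Take the two fixed-end moments M_D, M_E as redundants; the released structure is the simple span DE.
End rotations of the released simple span under the applied load (×1/EI):
  at D: triangular load, peak 16: w₀L³/(45EI) = 30.29/EI
  at E: triangular load, peak 16: 7w₀L³/(360EI) = 26.5/EI
  at D: point load 106 at a = 2.2: Pab(L + b)/(6LEI) = 128.3/EI
  at E: point load 106 at a = 2.2: Pab(L + a)/(6LEI) = 128.3/EI
  θ_D0 = 158.5/EI,  θ_E0 = 154.8/EI
Flexibility coefficients: a unit moment at one end gives L/(3EI) there and L/(6EI) at the far end, so f₁₁ = f₂₂ = 1.467/EI and f₁₂ = f₂₁ = 0.7333/EI.
Compatibility — zero rotation at each built-in end:
  1.467 M_D + 0.7333 M_E = 158.5
  0.7333 M_D + 1.467 M_E = 154.8
Solving the pair gives M_D = 73.79 kN·m and M_E = 68.63 kN·m (hogging).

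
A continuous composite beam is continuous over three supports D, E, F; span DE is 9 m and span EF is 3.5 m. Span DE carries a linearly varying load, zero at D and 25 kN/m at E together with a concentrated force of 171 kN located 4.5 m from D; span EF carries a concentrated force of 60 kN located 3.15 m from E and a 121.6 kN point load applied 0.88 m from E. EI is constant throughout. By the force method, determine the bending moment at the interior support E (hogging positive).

M_E = 327.5 kN·m

Take M_E as the redundant. Released structure: two simple spans DE and EF with a hinge at E.
Discontinuity in slope at E on the released structure — sum the simple-span end rotations:
  span DE: triangular load, peak 25: w₀L³/(45EI) = 405/EI
  span DE: point load 171 at a = 4.5: Pab(L + a)/(6LEI) = 865.7/EI
  span EF: point load 60 at a = 3.15: Pab(L + b)/(6LEI) = 12.13/EI
  span EF: point load 121.6 at a = 0.88: Pab(L + b)/(6LEI) = 81.71/EI
  relative rotation θ_0 = (1271 + 93.83)/EI = 1365/EI
A unit hogging moment at E produces rotation L₁/(3EI) + L₂/(3EI) = 4.167/EI.
Compatibility: M_E·(L₁+L₂)/(3EI) = θ_0, giving M_E = 327.5 kN·m (hogging).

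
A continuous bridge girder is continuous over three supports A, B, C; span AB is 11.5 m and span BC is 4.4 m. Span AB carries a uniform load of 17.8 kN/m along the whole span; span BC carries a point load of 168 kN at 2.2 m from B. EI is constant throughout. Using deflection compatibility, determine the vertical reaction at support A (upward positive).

Take M_B as the redundant. Released structure: two simple spans AB and BC with a hinge at B.
Discontinuity in slope at B on the released structure — sum the simple-span end rotations:
  span AB: UDL 17.8: wL³/(24EI) = 1128/EI
  span BC: point load 168 at a = 2.2: Pab(L + b)/(6LEI) = 203.3/EI
  relative rotation θ_0 = (1128 + 203.3)/EI = 1331/EI
A unit hogging moment at B produces rotation L₁/(3EI) + L₂/(3EI) = 5.3/EI.
Slope continuity at B: θ_0 = M_B·5.3/EI, so M_B = 1331/5.3 = 251.2 kN·m (hogging).
Span AB, ΣM about A with M_B applied at B: R_B^{AB}·11.5 = 1177 + 251.2, so R_B^{AB} = 124.2 kN and R_A = 204.7 − 124.2 = 80.51 kN.

R_A = 80.51 kN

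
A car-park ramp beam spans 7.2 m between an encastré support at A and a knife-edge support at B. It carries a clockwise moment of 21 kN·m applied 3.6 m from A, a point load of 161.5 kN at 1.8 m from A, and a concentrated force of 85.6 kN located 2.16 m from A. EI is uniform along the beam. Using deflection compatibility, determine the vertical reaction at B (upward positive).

R_B = 27.56 kN

Release the roller at B. Primary structure: cantilever fixed at A.
Free-end deflection of the primary structure under the applied loading (downward +):
  clockwise couple 21 at a = 3.6: M₀a(2L − a)/(2EI) = 408.2/EI
  point load 161.5 at a = 1.8: Pa²(3L − a)/(6EI) = 1727/EI
  point load 85.6 at a = 2.16: Pa²(3L − a)/(6EI) = 1294/EI
  δ_0 = 3429/EI
Tip deflection under a unit load at B: L³/(3EI) = 124.4/EI.
The prop prevents deflection at B: R_B = δ_0/δ_{BB} = 3429/124.4 = 27.56 kN.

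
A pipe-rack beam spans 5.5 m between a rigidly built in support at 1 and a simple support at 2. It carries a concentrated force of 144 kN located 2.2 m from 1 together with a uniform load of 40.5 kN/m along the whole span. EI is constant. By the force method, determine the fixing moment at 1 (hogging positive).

Remove the prop at 2; the released (primary) structure is a cantilever built in at 1.
Free-end deflection of the primary structure under the applied loading (downward +):
  point load 144 at a = 2.2: Pa²(3L − a)/(6EI) = 1661/EI
  UDL 40.5: wL⁴/(8EI) = 4633/EI
  δ_0 = 6294/EI
Tip deflection under a unit load at 2: L³/(3EI) = 55.46/EI.
The prop prevents deflection at 2: R_2 = δ_0/δ_{22} = 6294/55.46 = 113.5 kN.
Moment equilibrium about 1: M_1 = Σ(load moments about 1) − R_2·L = 929.4 − 113.5×5.5 = 305.2 kN·m.

M_1 = 305.2 kN·m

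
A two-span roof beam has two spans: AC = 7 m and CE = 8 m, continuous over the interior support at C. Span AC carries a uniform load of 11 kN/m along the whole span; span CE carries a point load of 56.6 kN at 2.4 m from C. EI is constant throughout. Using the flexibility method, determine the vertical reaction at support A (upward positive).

R_A = 27.85 kN

Take M_C as the redundant. Released structure: two simple spans AC and CE with a hinge at C.
Discontinuity in slope at C on the released structure — sum the simple-span end rotations:
  span AC: UDL 11: wL³/(24EI) = 157.2/EI
  span CE: point load 56.6 at a = 2.4: Pab(L + b)/(6LEI) = 215.5/EI
  relative rotation θ_0 = (157.2 + 215.5)/EI = 372.7/EI
A unit hogging moment at C produces rotation L₁/(3EI) + L₂/(3EI) = 5/EI.
Compatibility: M_C·(L₁+L₂)/(3EI) = θ_0, giving M_C = 74.55 kN·m (hogging).
Span AC, ΣM about A with M_C applied at C: R_C^{AC}·7 = 269.5 + 74.55, so R_C^{AC} = 49.15 kN and R_A = 77 − 49.15 = 27.85 kN.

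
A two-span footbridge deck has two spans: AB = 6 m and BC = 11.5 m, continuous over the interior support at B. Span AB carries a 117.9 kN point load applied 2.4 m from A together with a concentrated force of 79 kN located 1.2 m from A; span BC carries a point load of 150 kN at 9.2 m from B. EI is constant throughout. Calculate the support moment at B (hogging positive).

Release continuity at B by inserting a hinge; the redundant is the internal moment M_B. The primary structure is two simply-supported spans AB and BC.
End slopes at the hinge B, treating each span as simply supported:
  span AB: point load 117.9 at a = 2.4: Pab(L + a)/(6LEI) = 237.7/EI
  span AB: point load 79 at a = 1.2: Pab(L + a)/(6LEI) = 91.01/EI
  span BC: point load 150 at a = 9.2: Pab(L + b)/(6LEI) = 634.8/EI
  relative rotation θ_0 = (328.7 + 634.8)/EI = 963.5/EI
A unit hogging moment at B produces rotation L₁/(3EI) + L₂/(3EI) = 5.833/EI.
Slope continuity at B: θ_0 = M_B·5.833/EI, so M_B = 963.5/5.833 = 165.2 kN·m (hogging).

M_B = 165.2 kN·m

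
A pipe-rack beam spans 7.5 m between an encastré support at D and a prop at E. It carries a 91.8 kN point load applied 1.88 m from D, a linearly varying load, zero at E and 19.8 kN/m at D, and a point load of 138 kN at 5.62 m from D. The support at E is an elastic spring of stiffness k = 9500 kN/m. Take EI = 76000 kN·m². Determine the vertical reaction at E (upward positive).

Remove the prop at E; the released (primary) structure is a cantilever built in at D.
Deflection at E on the released cantilever, summing each load's contribution:
  point load 91.8 at a = 1.88: Pa²(3L − a)/(6EI) = 1115/EI
  triangular load, peak 19.8 at the fixed end: w₀L⁴/(30EI) = 2088/EI
  point load 138 at a = 5.62: Pa²(3L − a)/(6EI) = 12262/EI
  δ_0 = 15466/EI
Tip deflection under a unit load at E: L³/(3EI) = 140.6/EI.
With EI = 76000 kN·m²: δ_0 = 0.2035 m and δ_{EE} = 0.00185 m/kN.
Compatibility — the spring shortens by R_E/k under the reaction it provides: δ_0 − R_E·δ_{EE} = R_E/k. With 1/k = 0.000105 m/kN, R_E = δ_0 / (δ_{EE} + 1/k) = 0.2035 / (0.00185 + 0.000105) = 104.1 kN.

R_E = 104.1 kN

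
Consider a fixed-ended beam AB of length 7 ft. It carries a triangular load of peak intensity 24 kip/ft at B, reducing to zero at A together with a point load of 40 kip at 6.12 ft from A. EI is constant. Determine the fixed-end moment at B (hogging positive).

M_B = 85.71 kip·ft

Release both end moments; the primary structure is a simply-supported span AB with redundants M_A and M_B.
End rotations of the released simple span under the applied load (×1/EI):
  at A: triangular load, peak 24: 7w₀L³/(360EI) = 160.1/EI
  at B: triangular load, peak 24: w₀L³/(45EI) = 182.9/EI
  at A: point load 40 at a = 6.12: Pab(L + b)/(6LEI) = 40.42/EI
  at B: point load 40 at a = 6.12: Pab(L + a)/(6LEI) = 67.29/EI
  θ_A0 = 200.5/EI,  θ_B0 = 250.2/EI
Flexibility coefficients: a unit moment at one end gives L/(3EI) there and L/(6EI) at the far end, so f₁₁ = f₂₂ = 2.333/EI and f₁₂ = f₂₁ = 1.167/EI.
Compatibility — zero rotation at each built-in end:
  2.333 M_A + 1.167 M_B = 200.5
  1.167 M_A + 2.333 M_B = 250.2
Solving the pair gives M_A = 43.07 kip·ft and M_B = 85.71 kip·ft (hogging).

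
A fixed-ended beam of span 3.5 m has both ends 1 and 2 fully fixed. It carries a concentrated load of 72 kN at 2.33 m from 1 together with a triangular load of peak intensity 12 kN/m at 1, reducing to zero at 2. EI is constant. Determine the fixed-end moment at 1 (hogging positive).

M_1 = 26.1 kN·m

Release both end moments; the primary structure is a simply-supported span 12 with redundants M_1 and M_2.
End rotations of the released simple span under the applied load (×1/EI):
  at 1: point load 72 at a = 2.33: Pab(L + b)/(6LEI) = 43.65/EI
  at 2: point load 72 at a = 2.33: Pab(L + a)/(6LEI) = 54.49/EI
  at 1: triangular load, peak 12: w₀L³/(45EI) = 11.43/EI
  at 2: triangular load, peak 12: 7w₀L³/(360EI) = 10/EI
  θ_10 = 55.08/EI,  θ_20 = 64.5/EI
Flexibility coefficients: a unit moment at one end gives L/(3EI) there and L/(6EI) at the far end, so f₁₁ = f₂₂ = 1.167/EI and f₁₂ = f₂₁ = 0.5833/EI.
Compatibility — zero rotation at each built-in end:
  1.167 M_1 + 0.5833 M_2 = 55.08
  0.5833 M_1 + 1.167 M_2 = 64.5
Solving the pair gives M_1 = 26.1 kN·m and M_2 = 42.23 kN·m (hogging).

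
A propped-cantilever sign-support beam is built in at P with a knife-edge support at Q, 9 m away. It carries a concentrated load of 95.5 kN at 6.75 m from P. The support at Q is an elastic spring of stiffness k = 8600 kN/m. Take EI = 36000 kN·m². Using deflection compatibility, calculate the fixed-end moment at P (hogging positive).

M_P = 109.9 kN·m

Remove the prop at Q; the released (primary) structure is a cantilever built in at P.
Free-end deflection of the primary structure under the applied loading (downward +):
  point load 95.5 at a = 6.75: Pa²(3L − a)/(6EI) = 14685/EI
Flexibility coefficient — unit upward force at Q: δ_{QQ} = L³/(3EI) = 243/EI.
With EI = 36000 kN·m²: δ_0 = 0.40793 m and δ_{QQ} = 0.00675 m/kN.
Compatibility — the spring shortens by R_Q/k under the reaction it provides: δ_0 − R_Q·δ_{QQ} = R_Q/k. With 1/k = 0.000116 m/kN, R_Q = δ_0 / (δ_{QQ} + 1/k) = 0.40793 / (0.00675 + 0.000116) = 59.41 kN.
Moment equilibrium about P: M_P = Σ(load moments about P) − R_Q·L = 644.6 − 59.41×9 = 109.9 kN·m.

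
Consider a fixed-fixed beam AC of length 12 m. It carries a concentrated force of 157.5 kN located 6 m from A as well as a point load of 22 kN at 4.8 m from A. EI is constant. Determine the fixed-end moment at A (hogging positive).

Take the two fixed-end moments M_A, M_C as redundants; the released structure is the simple span AC.
On the primary (simply-supported) span, the end slopes from the loading are:
  at A: point load 157.5 at a = 6: Pab(L + b)/(6LEI) = 1418/EI
  at C: point load 157.5 at a = 6: Pab(L + a)/(6LEI) = 1418/EI
  at A: point load 22 at a = 4.8: Pab(L + b)/(6LEI) = 202.8/EI
  at C: point load 22 at a = 4.8: Pab(L + a)/(6LEI) = 177.4/EI
  θ_A0 = 1620/EI,  θ_C0 = 1595/EI
Flexibility coefficients: a unit moment at one end gives L/(3EI) there and L/(6EI) at the far end, so f₁₁ = f₂₂ = 4/EI and f₁₂ = f₂₁ = 2/EI.
Compatibility — zero rotation at each built-in end:
  4 M_A + 2 M_C = 1620
  2 M_A + 4 M_C = 1595
Solving the pair gives M_A = 274.3 kN·m and M_C = 261.6 kN·m (hogging).

M_A = 274.3 kN·m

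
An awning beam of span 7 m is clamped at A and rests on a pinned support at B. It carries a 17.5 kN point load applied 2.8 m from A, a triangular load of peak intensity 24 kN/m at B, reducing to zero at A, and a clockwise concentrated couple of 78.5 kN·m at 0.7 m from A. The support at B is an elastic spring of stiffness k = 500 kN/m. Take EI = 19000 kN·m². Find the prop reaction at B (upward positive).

Take the reaction at B as the redundant and release it; the primary structure is a cantilever fixed at A.
Free-end deflection of the primary structure under the applied loading (downward +):
  point load 17.5 at a = 2.8: Pa²(3L − a)/(6EI) = 416.2/EI
  triangular load, peak 24 at the free end: 11w₀L⁴/(120EI) = 5282/EI
  clockwise couple 78.5 at a = 0.7: M₀a(2L − a)/(2EI) = 365.4/EI
  δ_0 = 6064/EI
Flexibility coefficient — unit upward force at B: δ_{BB} = L³/(3EI) = 114.3/EI.
With EI = 19000 kN·m²: δ_0 = 0.31915 m and δ_{BB} = 0.006018 m/kN.
Compatibility — the spring shortens by R_B/k under the reaction it provides: δ_0 − R_B·δ_{BB} = R_B/k. With 1/k = 0.002 m/kN, R_B = δ_0 / (δ_{BB} + 1/k) = 0.31915 / (0.006018 + 0.002) = 39.81 kN.

R_B = 39.81 kN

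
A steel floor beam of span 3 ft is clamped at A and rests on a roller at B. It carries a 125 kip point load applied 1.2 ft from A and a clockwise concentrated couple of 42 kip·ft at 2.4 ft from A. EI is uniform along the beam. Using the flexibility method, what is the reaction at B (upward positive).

R_B = 46.16 kip

Choose R_B as the redundant. The primary structure is the cantilever fixed at A.
Free-end deflection of the primary structure under the applied loading (downward +):
  point load 125 at a = 1.2: Pa²(3L − a)/(6EI) = 234/EI
  clockwise couple 42 at a = 2.4: M₀a(2L − a)/(2EI) = 181.4/EI
  δ_0 = 415.4/EI
Tip deflection under a unit load at B: L³/(3EI) = 9/EI.
The prop prevents deflection at B: R_B = δ_0/δ_{BB} = 415.4/9 = 46.16 kip.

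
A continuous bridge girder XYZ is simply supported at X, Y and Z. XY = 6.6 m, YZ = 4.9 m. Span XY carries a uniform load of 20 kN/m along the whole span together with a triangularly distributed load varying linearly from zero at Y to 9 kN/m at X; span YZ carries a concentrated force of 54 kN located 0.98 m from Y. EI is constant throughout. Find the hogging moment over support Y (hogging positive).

M_Y = 91.86 kN·m

Release continuity at Y by inserting a hinge; the redundant is the internal moment M_Y. The primary structure is two simply-supported spans XY and YZ.
Rotations at Y on the released spans (each span's end-slope, ×1/EI):
  span XY: UDL 20: wL³/(24EI) = 239.6/EI
  span XY: triangular load, peak 9: 7w₀L³/(360EI) = 50.31/EI
  span YZ: point load 54 at a = 0.98: Pab(L + b)/(6LEI) = 62.23/EI
  relative rotation θ_0 = (289.9 + 62.23)/EI = 352.1/EI
A unit hogging moment at Y produces rotation L₁/(3EI) + L₂/(3EI) = 3.833/EI.
Compatibility: M_Y·(L₁+L₂)/(3EI) = θ_0, giving M_Y = 91.86 kN·m (hogging).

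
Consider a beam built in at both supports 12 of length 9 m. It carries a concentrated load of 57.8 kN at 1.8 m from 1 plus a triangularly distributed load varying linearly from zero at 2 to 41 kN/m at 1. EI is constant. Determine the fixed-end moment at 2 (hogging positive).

Release both end moments; the primary structure is a simply-supported span 12 with redundants M_1 and M_2.
On the primary (simply-supported) span, the end slopes from the loading are:
  at 1: point load 57.8 at a = 1.8: Pab(L + b)/(6LEI) = 224.7/EI
  at 2: point load 57.8 at a = 1.8: Pab(L + a)/(6LEI) = 149.8/EI
  at 1: triangular load, peak 41: w₀L³/(45EI) = 664.2/EI
  at 2: triangular load, peak 41: 7w₀L³/(360EI) = 581.2/EI
  θ_10 = 888.9/EI,  θ_20 = 731/EI
Flexibility coefficients: a unit moment at one end gives L/(3EI) there and L/(6EI) at the far end, so f₁₁ = f₂₂ = 3/EI and f₁₂ = f₂₁ = 1.5/EI.
Compatibility — zero rotation at each built-in end:
  3 M_1 + 1.5 M_2 = 888.9
  1.5 M_1 + 3 M_2 = 731
Solving the pair gives M_1 = 232.6 kN·m and M_2 = 127.3 kN·m (hogging).

M_2 = 127.3 kN·m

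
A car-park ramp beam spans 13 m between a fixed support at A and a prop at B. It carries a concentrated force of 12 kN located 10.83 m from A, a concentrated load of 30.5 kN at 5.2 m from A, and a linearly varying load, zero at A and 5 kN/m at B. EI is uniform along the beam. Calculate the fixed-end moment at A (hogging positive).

M_A = 138.1 kN·m

Choose R_B as the redundant. The primary structure is the cantilever fixed at A.
Primary-structure tip deflection at B by superposition:
  point load 12 at a = 10.83: Pa²(3L − a)/(6EI) = 6608/EI
  point load 30.5 at a = 5.2: Pa²(3L − a)/(6EI) = 4646/EI
  triangular load, peak 5 at the free end: 11w₀L⁴/(120EI) = 13090/EI
  δ_0 = 24344/EI
Flexibility coefficient — unit upward force at B: δ_{BB} = L³/(3EI) = 732.3/EI.
Compatibility at B: δ_0 − R_B·δ_{BB} = 0, so R_B = 24344/732.3 = 33.24 kN.
Moment equilibrium about A: M_A = Σ(load moments about A) − R_B·L = 570.2 − 33.24×13 = 138.1 kN·m.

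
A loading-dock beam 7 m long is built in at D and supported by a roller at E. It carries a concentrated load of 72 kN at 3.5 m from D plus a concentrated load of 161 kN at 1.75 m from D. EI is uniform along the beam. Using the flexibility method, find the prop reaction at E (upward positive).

Take the reaction at E as the redundant and release it; the primary structure is a cantilever fixed at D.
Downward deflection at the released point E due to the loads:
  point load 72 at a = 3.5: Pa²(3L − a)/(6EI) = 2572/EI
  point load 161 at a = 1.75: Pa²(3L − a)/(6EI) = 1582/EI
  δ_0 = 4154/EI
Tip deflection under a unit load at E: L³/(3EI) = 114.3/EI.
Compatibility at E: δ_0 − R_E·δ_{EE} = 0, so R_E = 4154/114.3 = 36.34 kN.

R_E = 36.34 kN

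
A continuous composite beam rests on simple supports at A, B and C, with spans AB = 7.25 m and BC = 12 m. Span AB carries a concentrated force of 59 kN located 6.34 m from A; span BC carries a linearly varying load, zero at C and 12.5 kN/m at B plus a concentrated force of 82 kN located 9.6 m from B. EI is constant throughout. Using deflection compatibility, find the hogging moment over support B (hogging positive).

Take M_B as the redundant. Released structure: two simple spans AB and BC with a hinge at B.
Rotations at B on the released spans (each span's end-slope, ×1/EI):
  span AB: point load 59 at a = 6.34: Pab(L + a)/(6LEI) = 106.3/EI
  span BC: triangular load, peak 12.5: w₀L³/(45EI) = 480/EI
  span BC: point load 82 at a = 9.6: Pab(L + b)/(6LEI) = 377.9/EI
  relative rotation θ_0 = (106.3 + 857.9)/EI = 964.2/EI
A unit hogging moment at B produces rotation L₁/(3EI) + L₂/(3EI) = 6.417/EI.
Compatibility: M_B·(L₁+L₂)/(3EI) = θ_0, giving M_B = 150.3 kN·m (hogging).

M_B = 150.3 kN·m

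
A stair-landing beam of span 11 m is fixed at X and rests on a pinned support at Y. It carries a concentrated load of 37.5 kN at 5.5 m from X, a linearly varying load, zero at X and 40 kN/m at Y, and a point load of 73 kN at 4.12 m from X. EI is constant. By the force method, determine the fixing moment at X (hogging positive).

Remove the prop at Y; the released (primary) structure is a cantilever built in at X.
Free-end deflection of the primary structure under the applied loading (downward +):
  point load 37.5 at a = 5.5: Pa²(3L − a)/(6EI) = 5199/EI
  triangular load, peak 40 at the free end: 11w₀L⁴/(120EI) = 53684/EI
  point load 73 at a = 4.12: Pa²(3L − a)/(6EI) = 5964/EI
  δ_0 = 64847/EI
Tip deflection under a unit load at Y: L³/(3EI) = 443.7/EI.
Compatibility at Y: δ_0 − R_Y·δ_{YY} = 0, so R_Y = 64847/443.7 = 146.2 kN.
Moment equilibrium about X: M_X = Σ(load moments about X) − R_Y·L = 2120 − 146.2×11 = 512.6 kN·m.

M_X = 512.6 kN·m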